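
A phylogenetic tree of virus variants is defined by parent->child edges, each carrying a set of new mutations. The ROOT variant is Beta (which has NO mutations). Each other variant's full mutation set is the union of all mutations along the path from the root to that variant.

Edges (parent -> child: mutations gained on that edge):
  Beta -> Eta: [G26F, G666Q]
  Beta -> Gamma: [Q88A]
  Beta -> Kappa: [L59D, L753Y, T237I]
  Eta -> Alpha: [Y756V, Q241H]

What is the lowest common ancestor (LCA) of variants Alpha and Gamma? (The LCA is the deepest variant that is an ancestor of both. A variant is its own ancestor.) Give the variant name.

Path from root to Alpha: Beta -> Eta -> Alpha
  ancestors of Alpha: {Beta, Eta, Alpha}
Path from root to Gamma: Beta -> Gamma
  ancestors of Gamma: {Beta, Gamma}
Common ancestors: {Beta}
Walk up from Gamma: Gamma (not in ancestors of Alpha), Beta (in ancestors of Alpha)
Deepest common ancestor (LCA) = Beta

Answer: Beta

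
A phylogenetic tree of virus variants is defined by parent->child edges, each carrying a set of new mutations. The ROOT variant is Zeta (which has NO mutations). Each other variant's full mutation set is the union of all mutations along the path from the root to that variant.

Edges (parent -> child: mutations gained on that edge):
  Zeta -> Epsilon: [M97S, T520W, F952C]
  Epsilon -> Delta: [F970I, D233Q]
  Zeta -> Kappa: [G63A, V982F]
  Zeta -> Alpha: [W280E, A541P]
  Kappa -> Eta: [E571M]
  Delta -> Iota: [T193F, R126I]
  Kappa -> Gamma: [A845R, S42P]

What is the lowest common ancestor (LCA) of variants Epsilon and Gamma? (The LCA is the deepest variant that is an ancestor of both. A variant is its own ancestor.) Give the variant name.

Answer: Zeta

Derivation:
Path from root to Epsilon: Zeta -> Epsilon
  ancestors of Epsilon: {Zeta, Epsilon}
Path from root to Gamma: Zeta -> Kappa -> Gamma
  ancestors of Gamma: {Zeta, Kappa, Gamma}
Common ancestors: {Zeta}
Walk up from Gamma: Gamma (not in ancestors of Epsilon), Kappa (not in ancestors of Epsilon), Zeta (in ancestors of Epsilon)
Deepest common ancestor (LCA) = Zeta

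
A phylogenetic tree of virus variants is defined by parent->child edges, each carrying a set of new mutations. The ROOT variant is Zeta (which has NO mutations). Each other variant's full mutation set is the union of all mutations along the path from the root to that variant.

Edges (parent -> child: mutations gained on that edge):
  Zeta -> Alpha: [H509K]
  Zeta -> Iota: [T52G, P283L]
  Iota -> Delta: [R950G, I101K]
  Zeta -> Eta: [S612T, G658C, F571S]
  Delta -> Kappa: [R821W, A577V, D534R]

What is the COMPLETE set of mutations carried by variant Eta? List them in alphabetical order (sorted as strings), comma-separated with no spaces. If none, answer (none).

At Zeta: gained [] -> total []
At Eta: gained ['S612T', 'G658C', 'F571S'] -> total ['F571S', 'G658C', 'S612T']

Answer: F571S,G658C,S612T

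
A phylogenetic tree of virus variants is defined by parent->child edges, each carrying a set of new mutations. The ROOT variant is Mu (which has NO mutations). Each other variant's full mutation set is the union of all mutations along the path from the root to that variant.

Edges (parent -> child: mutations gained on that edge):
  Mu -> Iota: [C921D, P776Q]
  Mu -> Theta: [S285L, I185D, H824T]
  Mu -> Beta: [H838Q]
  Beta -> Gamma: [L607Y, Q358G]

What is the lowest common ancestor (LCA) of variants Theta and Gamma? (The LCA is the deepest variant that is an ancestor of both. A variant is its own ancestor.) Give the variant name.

Answer: Mu

Derivation:
Path from root to Theta: Mu -> Theta
  ancestors of Theta: {Mu, Theta}
Path from root to Gamma: Mu -> Beta -> Gamma
  ancestors of Gamma: {Mu, Beta, Gamma}
Common ancestors: {Mu}
Walk up from Gamma: Gamma (not in ancestors of Theta), Beta (not in ancestors of Theta), Mu (in ancestors of Theta)
Deepest common ancestor (LCA) = Mu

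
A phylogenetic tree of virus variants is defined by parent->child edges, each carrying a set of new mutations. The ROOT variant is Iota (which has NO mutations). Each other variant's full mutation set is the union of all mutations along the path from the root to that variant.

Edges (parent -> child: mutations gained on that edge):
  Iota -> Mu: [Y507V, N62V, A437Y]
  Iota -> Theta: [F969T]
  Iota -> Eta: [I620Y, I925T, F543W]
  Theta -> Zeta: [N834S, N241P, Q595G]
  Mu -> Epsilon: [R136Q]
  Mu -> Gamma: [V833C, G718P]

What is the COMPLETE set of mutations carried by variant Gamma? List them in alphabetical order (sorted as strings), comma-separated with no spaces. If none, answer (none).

At Iota: gained [] -> total []
At Mu: gained ['Y507V', 'N62V', 'A437Y'] -> total ['A437Y', 'N62V', 'Y507V']
At Gamma: gained ['V833C', 'G718P'] -> total ['A437Y', 'G718P', 'N62V', 'V833C', 'Y507V']

Answer: A437Y,G718P,N62V,V833C,Y507V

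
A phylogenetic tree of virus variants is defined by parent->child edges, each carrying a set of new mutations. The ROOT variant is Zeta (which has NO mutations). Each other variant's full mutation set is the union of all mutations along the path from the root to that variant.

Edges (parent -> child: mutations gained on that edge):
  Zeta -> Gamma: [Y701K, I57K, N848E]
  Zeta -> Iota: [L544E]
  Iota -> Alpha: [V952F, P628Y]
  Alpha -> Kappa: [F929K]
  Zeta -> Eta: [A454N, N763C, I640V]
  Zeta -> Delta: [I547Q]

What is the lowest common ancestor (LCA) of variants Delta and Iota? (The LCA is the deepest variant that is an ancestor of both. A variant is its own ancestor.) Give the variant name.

Answer: Zeta

Derivation:
Path from root to Delta: Zeta -> Delta
  ancestors of Delta: {Zeta, Delta}
Path from root to Iota: Zeta -> Iota
  ancestors of Iota: {Zeta, Iota}
Common ancestors: {Zeta}
Walk up from Iota: Iota (not in ancestors of Delta), Zeta (in ancestors of Delta)
Deepest common ancestor (LCA) = Zeta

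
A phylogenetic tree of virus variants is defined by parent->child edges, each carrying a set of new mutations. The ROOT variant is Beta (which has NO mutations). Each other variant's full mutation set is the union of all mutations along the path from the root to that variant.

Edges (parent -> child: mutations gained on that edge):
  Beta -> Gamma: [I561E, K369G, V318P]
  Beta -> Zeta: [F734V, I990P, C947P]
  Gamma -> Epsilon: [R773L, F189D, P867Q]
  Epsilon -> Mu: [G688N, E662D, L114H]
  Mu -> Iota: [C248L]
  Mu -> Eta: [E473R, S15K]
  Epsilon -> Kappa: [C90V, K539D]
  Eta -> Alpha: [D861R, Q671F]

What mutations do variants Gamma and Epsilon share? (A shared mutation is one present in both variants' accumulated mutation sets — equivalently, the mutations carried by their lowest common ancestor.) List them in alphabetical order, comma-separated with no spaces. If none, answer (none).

Accumulating mutations along path to Gamma:
  At Beta: gained [] -> total []
  At Gamma: gained ['I561E', 'K369G', 'V318P'] -> total ['I561E', 'K369G', 'V318P']
Mutations(Gamma) = ['I561E', 'K369G', 'V318P']
Accumulating mutations along path to Epsilon:
  At Beta: gained [] -> total []
  At Gamma: gained ['I561E', 'K369G', 'V318P'] -> total ['I561E', 'K369G', 'V318P']
  At Epsilon: gained ['R773L', 'F189D', 'P867Q'] -> total ['F189D', 'I561E', 'K369G', 'P867Q', 'R773L', 'V318P']
Mutations(Epsilon) = ['F189D', 'I561E', 'K369G', 'P867Q', 'R773L', 'V318P']
Intersection: ['I561E', 'K369G', 'V318P'] ∩ ['F189D', 'I561E', 'K369G', 'P867Q', 'R773L', 'V318P'] = ['I561E', 'K369G', 'V318P']

Answer: I561E,K369G,V318P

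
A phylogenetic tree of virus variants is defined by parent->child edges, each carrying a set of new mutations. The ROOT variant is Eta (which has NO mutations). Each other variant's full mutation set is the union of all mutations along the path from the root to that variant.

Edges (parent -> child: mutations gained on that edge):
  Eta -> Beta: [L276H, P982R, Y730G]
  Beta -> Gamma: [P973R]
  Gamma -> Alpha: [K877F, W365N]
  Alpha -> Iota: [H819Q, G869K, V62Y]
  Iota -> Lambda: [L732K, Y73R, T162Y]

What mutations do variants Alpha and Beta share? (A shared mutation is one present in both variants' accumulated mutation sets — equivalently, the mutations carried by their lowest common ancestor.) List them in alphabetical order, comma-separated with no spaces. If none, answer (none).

Accumulating mutations along path to Alpha:
  At Eta: gained [] -> total []
  At Beta: gained ['L276H', 'P982R', 'Y730G'] -> total ['L276H', 'P982R', 'Y730G']
  At Gamma: gained ['P973R'] -> total ['L276H', 'P973R', 'P982R', 'Y730G']
  At Alpha: gained ['K877F', 'W365N'] -> total ['K877F', 'L276H', 'P973R', 'P982R', 'W365N', 'Y730G']
Mutations(Alpha) = ['K877F', 'L276H', 'P973R', 'P982R', 'W365N', 'Y730G']
Accumulating mutations along path to Beta:
  At Eta: gained [] -> total []
  At Beta: gained ['L276H', 'P982R', 'Y730G'] -> total ['L276H', 'P982R', 'Y730G']
Mutations(Beta) = ['L276H', 'P982R', 'Y730G']
Intersection: ['K877F', 'L276H', 'P973R', 'P982R', 'W365N', 'Y730G'] ∩ ['L276H', 'P982R', 'Y730G'] = ['L276H', 'P982R', 'Y730G']

Answer: L276H,P982R,Y730G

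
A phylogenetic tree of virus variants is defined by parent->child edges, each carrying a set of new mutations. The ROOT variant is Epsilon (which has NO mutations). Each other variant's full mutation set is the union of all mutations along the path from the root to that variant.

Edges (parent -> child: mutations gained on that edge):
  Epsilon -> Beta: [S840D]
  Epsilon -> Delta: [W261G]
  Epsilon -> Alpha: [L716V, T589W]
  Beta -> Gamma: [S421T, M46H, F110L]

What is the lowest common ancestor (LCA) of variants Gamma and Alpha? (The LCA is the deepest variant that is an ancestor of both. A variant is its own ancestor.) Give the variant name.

Path from root to Gamma: Epsilon -> Beta -> Gamma
  ancestors of Gamma: {Epsilon, Beta, Gamma}
Path from root to Alpha: Epsilon -> Alpha
  ancestors of Alpha: {Epsilon, Alpha}
Common ancestors: {Epsilon}
Walk up from Alpha: Alpha (not in ancestors of Gamma), Epsilon (in ancestors of Gamma)
Deepest common ancestor (LCA) = Epsilon

Answer: Epsilon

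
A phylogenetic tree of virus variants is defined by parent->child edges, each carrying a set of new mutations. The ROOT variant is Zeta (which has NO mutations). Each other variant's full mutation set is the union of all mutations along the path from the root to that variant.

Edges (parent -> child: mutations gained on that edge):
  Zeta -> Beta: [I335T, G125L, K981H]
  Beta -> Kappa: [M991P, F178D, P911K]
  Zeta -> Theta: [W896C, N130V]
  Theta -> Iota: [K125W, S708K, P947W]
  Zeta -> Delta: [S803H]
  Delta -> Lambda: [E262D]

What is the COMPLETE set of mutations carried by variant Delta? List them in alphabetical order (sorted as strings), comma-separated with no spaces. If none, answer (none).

At Zeta: gained [] -> total []
At Delta: gained ['S803H'] -> total ['S803H']

Answer: S803H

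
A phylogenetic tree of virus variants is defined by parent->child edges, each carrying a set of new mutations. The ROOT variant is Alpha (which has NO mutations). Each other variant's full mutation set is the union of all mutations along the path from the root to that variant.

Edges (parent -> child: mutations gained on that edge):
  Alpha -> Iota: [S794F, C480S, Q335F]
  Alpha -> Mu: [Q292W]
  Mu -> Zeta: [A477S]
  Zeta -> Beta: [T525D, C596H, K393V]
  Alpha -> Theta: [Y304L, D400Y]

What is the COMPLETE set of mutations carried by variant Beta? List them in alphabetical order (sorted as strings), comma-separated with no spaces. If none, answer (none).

Answer: A477S,C596H,K393V,Q292W,T525D

Derivation:
At Alpha: gained [] -> total []
At Mu: gained ['Q292W'] -> total ['Q292W']
At Zeta: gained ['A477S'] -> total ['A477S', 'Q292W']
At Beta: gained ['T525D', 'C596H', 'K393V'] -> total ['A477S', 'C596H', 'K393V', 'Q292W', 'T525D']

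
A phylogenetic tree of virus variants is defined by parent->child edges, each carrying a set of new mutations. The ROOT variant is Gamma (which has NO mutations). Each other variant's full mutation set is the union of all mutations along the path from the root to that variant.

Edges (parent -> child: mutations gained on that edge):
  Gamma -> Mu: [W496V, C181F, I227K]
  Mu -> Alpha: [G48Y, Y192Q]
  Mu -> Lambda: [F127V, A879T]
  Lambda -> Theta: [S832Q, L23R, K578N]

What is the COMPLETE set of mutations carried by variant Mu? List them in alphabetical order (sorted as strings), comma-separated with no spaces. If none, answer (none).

At Gamma: gained [] -> total []
At Mu: gained ['W496V', 'C181F', 'I227K'] -> total ['C181F', 'I227K', 'W496V']

Answer: C181F,I227K,W496V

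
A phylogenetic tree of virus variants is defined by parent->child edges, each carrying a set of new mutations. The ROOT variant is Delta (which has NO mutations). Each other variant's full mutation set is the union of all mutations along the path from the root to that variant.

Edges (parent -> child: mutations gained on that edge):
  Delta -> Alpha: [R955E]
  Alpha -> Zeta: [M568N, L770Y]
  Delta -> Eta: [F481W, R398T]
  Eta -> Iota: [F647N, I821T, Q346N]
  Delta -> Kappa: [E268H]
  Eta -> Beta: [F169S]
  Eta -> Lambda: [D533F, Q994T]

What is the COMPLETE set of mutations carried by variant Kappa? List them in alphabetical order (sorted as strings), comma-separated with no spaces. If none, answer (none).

Answer: E268H

Derivation:
At Delta: gained [] -> total []
At Kappa: gained ['E268H'] -> total ['E268H']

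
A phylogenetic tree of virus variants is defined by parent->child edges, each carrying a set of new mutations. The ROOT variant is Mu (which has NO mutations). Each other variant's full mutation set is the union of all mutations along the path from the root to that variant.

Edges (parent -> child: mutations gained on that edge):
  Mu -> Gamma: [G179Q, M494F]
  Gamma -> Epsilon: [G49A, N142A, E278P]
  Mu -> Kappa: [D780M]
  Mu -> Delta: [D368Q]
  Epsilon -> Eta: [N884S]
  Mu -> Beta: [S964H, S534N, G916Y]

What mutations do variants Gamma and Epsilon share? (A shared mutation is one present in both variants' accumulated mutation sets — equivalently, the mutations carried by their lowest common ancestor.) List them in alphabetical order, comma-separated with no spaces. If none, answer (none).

Answer: G179Q,M494F

Derivation:
Accumulating mutations along path to Gamma:
  At Mu: gained [] -> total []
  At Gamma: gained ['G179Q', 'M494F'] -> total ['G179Q', 'M494F']
Mutations(Gamma) = ['G179Q', 'M494F']
Accumulating mutations along path to Epsilon:
  At Mu: gained [] -> total []
  At Gamma: gained ['G179Q', 'M494F'] -> total ['G179Q', 'M494F']
  At Epsilon: gained ['G49A', 'N142A', 'E278P'] -> total ['E278P', 'G179Q', 'G49A', 'M494F', 'N142A']
Mutations(Epsilon) = ['E278P', 'G179Q', 'G49A', 'M494F', 'N142A']
Intersection: ['G179Q', 'M494F'] ∩ ['E278P', 'G179Q', 'G49A', 'M494F', 'N142A'] = ['G179Q', 'M494F']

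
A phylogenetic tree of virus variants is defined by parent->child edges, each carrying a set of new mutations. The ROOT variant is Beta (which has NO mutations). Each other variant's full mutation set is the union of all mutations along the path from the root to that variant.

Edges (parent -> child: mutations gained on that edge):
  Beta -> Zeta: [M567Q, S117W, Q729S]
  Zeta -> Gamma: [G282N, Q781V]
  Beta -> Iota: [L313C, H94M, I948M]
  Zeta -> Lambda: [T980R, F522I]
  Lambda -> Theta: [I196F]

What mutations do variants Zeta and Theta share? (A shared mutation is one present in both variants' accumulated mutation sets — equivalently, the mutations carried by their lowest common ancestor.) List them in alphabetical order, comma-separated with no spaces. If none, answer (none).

Accumulating mutations along path to Zeta:
  At Beta: gained [] -> total []
  At Zeta: gained ['M567Q', 'S117W', 'Q729S'] -> total ['M567Q', 'Q729S', 'S117W']
Mutations(Zeta) = ['M567Q', 'Q729S', 'S117W']
Accumulating mutations along path to Theta:
  At Beta: gained [] -> total []
  At Zeta: gained ['M567Q', 'S117W', 'Q729S'] -> total ['M567Q', 'Q729S', 'S117W']
  At Lambda: gained ['T980R', 'F522I'] -> total ['F522I', 'M567Q', 'Q729S', 'S117W', 'T980R']
  At Theta: gained ['I196F'] -> total ['F522I', 'I196F', 'M567Q', 'Q729S', 'S117W', 'T980R']
Mutations(Theta) = ['F522I', 'I196F', 'M567Q', 'Q729S', 'S117W', 'T980R']
Intersection: ['M567Q', 'Q729S', 'S117W'] ∩ ['F522I', 'I196F', 'M567Q', 'Q729S', 'S117W', 'T980R'] = ['M567Q', 'Q729S', 'S117W']

Answer: M567Q,Q729S,S117W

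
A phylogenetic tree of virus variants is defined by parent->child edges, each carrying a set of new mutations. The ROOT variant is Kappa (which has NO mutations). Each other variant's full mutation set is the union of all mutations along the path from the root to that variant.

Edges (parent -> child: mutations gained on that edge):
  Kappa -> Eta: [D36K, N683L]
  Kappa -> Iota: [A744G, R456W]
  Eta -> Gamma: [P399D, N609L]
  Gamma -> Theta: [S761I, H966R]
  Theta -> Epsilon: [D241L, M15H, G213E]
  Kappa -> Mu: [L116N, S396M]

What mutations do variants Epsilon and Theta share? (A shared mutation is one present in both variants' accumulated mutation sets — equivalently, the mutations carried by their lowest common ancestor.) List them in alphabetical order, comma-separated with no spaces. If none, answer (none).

Accumulating mutations along path to Epsilon:
  At Kappa: gained [] -> total []
  At Eta: gained ['D36K', 'N683L'] -> total ['D36K', 'N683L']
  At Gamma: gained ['P399D', 'N609L'] -> total ['D36K', 'N609L', 'N683L', 'P399D']
  At Theta: gained ['S761I', 'H966R'] -> total ['D36K', 'H966R', 'N609L', 'N683L', 'P399D', 'S761I']
  At Epsilon: gained ['D241L', 'M15H', 'G213E'] -> total ['D241L', 'D36K', 'G213E', 'H966R', 'M15H', 'N609L', 'N683L', 'P399D', 'S761I']
Mutations(Epsilon) = ['D241L', 'D36K', 'G213E', 'H966R', 'M15H', 'N609L', 'N683L', 'P399D', 'S761I']
Accumulating mutations along path to Theta:
  At Kappa: gained [] -> total []
  At Eta: gained ['D36K', 'N683L'] -> total ['D36K', 'N683L']
  At Gamma: gained ['P399D', 'N609L'] -> total ['D36K', 'N609L', 'N683L', 'P399D']
  At Theta: gained ['S761I', 'H966R'] -> total ['D36K', 'H966R', 'N609L', 'N683L', 'P399D', 'S761I']
Mutations(Theta) = ['D36K', 'H966R', 'N609L', 'N683L', 'P399D', 'S761I']
Intersection: ['D241L', 'D36K', 'G213E', 'H966R', 'M15H', 'N609L', 'N683L', 'P399D', 'S761I'] ∩ ['D36K', 'H966R', 'N609L', 'N683L', 'P399D', 'S761I'] = ['D36K', 'H966R', 'N609L', 'N683L', 'P399D', 'S761I']

Answer: D36K,H966R,N609L,N683L,P399D,S761I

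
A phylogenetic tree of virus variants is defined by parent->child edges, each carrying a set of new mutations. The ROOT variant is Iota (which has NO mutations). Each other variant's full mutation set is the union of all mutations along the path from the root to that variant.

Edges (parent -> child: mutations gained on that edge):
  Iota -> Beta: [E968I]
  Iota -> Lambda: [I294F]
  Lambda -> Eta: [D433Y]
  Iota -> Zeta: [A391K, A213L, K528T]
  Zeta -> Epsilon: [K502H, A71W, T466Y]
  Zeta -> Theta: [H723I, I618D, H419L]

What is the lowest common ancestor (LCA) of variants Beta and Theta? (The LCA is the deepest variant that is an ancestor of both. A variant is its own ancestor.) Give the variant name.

Answer: Iota

Derivation:
Path from root to Beta: Iota -> Beta
  ancestors of Beta: {Iota, Beta}
Path from root to Theta: Iota -> Zeta -> Theta
  ancestors of Theta: {Iota, Zeta, Theta}
Common ancestors: {Iota}
Walk up from Theta: Theta (not in ancestors of Beta), Zeta (not in ancestors of Beta), Iota (in ancestors of Beta)
Deepest common ancestor (LCA) = Iota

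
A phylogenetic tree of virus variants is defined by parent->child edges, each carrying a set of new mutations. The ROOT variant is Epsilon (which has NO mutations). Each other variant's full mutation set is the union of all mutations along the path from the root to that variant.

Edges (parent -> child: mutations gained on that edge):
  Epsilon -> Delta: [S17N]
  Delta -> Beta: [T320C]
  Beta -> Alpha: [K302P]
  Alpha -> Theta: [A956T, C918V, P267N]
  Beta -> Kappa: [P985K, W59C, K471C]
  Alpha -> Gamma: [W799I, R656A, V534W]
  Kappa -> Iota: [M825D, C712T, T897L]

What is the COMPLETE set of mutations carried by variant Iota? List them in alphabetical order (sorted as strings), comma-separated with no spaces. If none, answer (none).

At Epsilon: gained [] -> total []
At Delta: gained ['S17N'] -> total ['S17N']
At Beta: gained ['T320C'] -> total ['S17N', 'T320C']
At Kappa: gained ['P985K', 'W59C', 'K471C'] -> total ['K471C', 'P985K', 'S17N', 'T320C', 'W59C']
At Iota: gained ['M825D', 'C712T', 'T897L'] -> total ['C712T', 'K471C', 'M825D', 'P985K', 'S17N', 'T320C', 'T897L', 'W59C']

Answer: C712T,K471C,M825D,P985K,S17N,T320C,T897L,W59C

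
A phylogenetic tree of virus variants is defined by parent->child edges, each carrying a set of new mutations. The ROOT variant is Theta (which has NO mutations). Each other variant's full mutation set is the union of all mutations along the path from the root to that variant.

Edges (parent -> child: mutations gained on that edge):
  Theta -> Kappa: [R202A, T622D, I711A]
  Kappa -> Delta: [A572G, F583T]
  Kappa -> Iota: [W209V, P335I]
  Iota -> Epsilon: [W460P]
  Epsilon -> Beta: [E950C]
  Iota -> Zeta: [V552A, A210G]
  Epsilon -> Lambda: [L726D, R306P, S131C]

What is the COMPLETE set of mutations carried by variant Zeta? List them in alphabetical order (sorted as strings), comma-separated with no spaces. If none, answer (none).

At Theta: gained [] -> total []
At Kappa: gained ['R202A', 'T622D', 'I711A'] -> total ['I711A', 'R202A', 'T622D']
At Iota: gained ['W209V', 'P335I'] -> total ['I711A', 'P335I', 'R202A', 'T622D', 'W209V']
At Zeta: gained ['V552A', 'A210G'] -> total ['A210G', 'I711A', 'P335I', 'R202A', 'T622D', 'V552A', 'W209V']

Answer: A210G,I711A,P335I,R202A,T622D,V552A,W209V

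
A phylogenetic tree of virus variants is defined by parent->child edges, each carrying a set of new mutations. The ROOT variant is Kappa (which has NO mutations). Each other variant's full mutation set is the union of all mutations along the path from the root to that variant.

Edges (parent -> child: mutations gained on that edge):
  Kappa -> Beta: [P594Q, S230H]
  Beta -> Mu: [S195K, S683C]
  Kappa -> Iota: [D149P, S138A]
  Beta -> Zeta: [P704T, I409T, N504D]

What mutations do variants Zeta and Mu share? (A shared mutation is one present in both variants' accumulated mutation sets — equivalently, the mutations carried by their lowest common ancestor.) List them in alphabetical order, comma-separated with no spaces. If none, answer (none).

Answer: P594Q,S230H

Derivation:
Accumulating mutations along path to Zeta:
  At Kappa: gained [] -> total []
  At Beta: gained ['P594Q', 'S230H'] -> total ['P594Q', 'S230H']
  At Zeta: gained ['P704T', 'I409T', 'N504D'] -> total ['I409T', 'N504D', 'P594Q', 'P704T', 'S230H']
Mutations(Zeta) = ['I409T', 'N504D', 'P594Q', 'P704T', 'S230H']
Accumulating mutations along path to Mu:
  At Kappa: gained [] -> total []
  At Beta: gained ['P594Q', 'S230H'] -> total ['P594Q', 'S230H']
  At Mu: gained ['S195K', 'S683C'] -> total ['P594Q', 'S195K', 'S230H', 'S683C']
Mutations(Mu) = ['P594Q', 'S195K', 'S230H', 'S683C']
Intersection: ['I409T', 'N504D', 'P594Q', 'P704T', 'S230H'] ∩ ['P594Q', 'S195K', 'S230H', 'S683C'] = ['P594Q', 'S230H']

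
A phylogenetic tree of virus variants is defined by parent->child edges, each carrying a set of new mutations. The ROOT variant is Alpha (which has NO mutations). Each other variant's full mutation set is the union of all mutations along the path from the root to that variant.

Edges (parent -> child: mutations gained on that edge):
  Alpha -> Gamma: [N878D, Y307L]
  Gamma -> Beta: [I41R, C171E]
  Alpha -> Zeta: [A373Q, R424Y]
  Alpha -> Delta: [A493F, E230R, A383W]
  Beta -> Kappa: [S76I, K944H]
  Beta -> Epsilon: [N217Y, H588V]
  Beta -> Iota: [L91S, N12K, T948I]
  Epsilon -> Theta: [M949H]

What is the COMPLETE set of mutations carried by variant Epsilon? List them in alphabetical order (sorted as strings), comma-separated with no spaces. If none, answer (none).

At Alpha: gained [] -> total []
At Gamma: gained ['N878D', 'Y307L'] -> total ['N878D', 'Y307L']
At Beta: gained ['I41R', 'C171E'] -> total ['C171E', 'I41R', 'N878D', 'Y307L']
At Epsilon: gained ['N217Y', 'H588V'] -> total ['C171E', 'H588V', 'I41R', 'N217Y', 'N878D', 'Y307L']

Answer: C171E,H588V,I41R,N217Y,N878D,Y307L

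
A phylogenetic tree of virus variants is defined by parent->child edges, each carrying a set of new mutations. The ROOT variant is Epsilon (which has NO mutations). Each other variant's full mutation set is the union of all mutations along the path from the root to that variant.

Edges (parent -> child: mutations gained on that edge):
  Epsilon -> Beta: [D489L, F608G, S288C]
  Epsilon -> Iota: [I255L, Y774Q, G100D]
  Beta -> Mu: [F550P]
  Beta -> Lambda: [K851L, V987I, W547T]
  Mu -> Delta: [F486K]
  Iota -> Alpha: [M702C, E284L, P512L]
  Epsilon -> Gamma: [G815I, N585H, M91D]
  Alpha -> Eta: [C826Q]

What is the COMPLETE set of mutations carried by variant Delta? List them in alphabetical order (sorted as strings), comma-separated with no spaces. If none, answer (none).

Answer: D489L,F486K,F550P,F608G,S288C

Derivation:
At Epsilon: gained [] -> total []
At Beta: gained ['D489L', 'F608G', 'S288C'] -> total ['D489L', 'F608G', 'S288C']
At Mu: gained ['F550P'] -> total ['D489L', 'F550P', 'F608G', 'S288C']
At Delta: gained ['F486K'] -> total ['D489L', 'F486K', 'F550P', 'F608G', 'S288C']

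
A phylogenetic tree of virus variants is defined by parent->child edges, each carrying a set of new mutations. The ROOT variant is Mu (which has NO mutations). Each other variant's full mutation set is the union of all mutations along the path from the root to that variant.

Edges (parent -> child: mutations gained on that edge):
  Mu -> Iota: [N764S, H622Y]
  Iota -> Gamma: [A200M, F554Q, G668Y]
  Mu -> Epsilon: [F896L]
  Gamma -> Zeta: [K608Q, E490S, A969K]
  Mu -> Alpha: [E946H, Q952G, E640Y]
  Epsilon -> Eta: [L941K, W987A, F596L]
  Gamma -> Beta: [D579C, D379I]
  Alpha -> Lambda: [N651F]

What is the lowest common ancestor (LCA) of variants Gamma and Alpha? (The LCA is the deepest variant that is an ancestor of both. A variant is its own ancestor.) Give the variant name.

Answer: Mu

Derivation:
Path from root to Gamma: Mu -> Iota -> Gamma
  ancestors of Gamma: {Mu, Iota, Gamma}
Path from root to Alpha: Mu -> Alpha
  ancestors of Alpha: {Mu, Alpha}
Common ancestors: {Mu}
Walk up from Alpha: Alpha (not in ancestors of Gamma), Mu (in ancestors of Gamma)
Deepest common ancestor (LCA) = Mu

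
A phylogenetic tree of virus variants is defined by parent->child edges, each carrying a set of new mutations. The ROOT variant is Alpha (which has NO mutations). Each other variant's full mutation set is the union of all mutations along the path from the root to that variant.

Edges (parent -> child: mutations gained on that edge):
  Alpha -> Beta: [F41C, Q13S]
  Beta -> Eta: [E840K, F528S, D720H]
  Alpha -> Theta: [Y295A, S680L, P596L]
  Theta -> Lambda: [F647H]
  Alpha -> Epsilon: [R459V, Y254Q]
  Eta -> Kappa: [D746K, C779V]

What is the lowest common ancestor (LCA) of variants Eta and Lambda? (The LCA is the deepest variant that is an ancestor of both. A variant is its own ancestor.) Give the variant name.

Answer: Alpha

Derivation:
Path from root to Eta: Alpha -> Beta -> Eta
  ancestors of Eta: {Alpha, Beta, Eta}
Path from root to Lambda: Alpha -> Theta -> Lambda
  ancestors of Lambda: {Alpha, Theta, Lambda}
Common ancestors: {Alpha}
Walk up from Lambda: Lambda (not in ancestors of Eta), Theta (not in ancestors of Eta), Alpha (in ancestors of Eta)
Deepest common ancestor (LCA) = Alpha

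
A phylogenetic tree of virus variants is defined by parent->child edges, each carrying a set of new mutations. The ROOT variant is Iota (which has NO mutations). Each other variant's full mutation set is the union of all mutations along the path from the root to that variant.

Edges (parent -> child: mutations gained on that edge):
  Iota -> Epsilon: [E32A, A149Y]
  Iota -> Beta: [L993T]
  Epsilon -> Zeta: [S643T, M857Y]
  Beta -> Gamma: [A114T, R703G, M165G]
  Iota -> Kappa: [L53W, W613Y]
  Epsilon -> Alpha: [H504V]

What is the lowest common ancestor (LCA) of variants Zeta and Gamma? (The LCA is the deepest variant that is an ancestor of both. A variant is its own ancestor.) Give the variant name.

Answer: Iota

Derivation:
Path from root to Zeta: Iota -> Epsilon -> Zeta
  ancestors of Zeta: {Iota, Epsilon, Zeta}
Path from root to Gamma: Iota -> Beta -> Gamma
  ancestors of Gamma: {Iota, Beta, Gamma}
Common ancestors: {Iota}
Walk up from Gamma: Gamma (not in ancestors of Zeta), Beta (not in ancestors of Zeta), Iota (in ancestors of Zeta)
Deepest common ancestor (LCA) = Iota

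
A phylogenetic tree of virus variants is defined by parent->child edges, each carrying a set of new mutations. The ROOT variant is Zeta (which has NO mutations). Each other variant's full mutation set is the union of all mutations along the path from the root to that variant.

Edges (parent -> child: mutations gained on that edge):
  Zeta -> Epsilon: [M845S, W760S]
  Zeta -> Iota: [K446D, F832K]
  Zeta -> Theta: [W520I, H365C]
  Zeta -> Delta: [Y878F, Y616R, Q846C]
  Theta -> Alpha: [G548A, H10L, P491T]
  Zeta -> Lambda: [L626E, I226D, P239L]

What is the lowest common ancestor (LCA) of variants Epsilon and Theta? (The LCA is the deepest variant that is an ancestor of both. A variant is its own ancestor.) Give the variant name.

Answer: Zeta

Derivation:
Path from root to Epsilon: Zeta -> Epsilon
  ancestors of Epsilon: {Zeta, Epsilon}
Path from root to Theta: Zeta -> Theta
  ancestors of Theta: {Zeta, Theta}
Common ancestors: {Zeta}
Walk up from Theta: Theta (not in ancestors of Epsilon), Zeta (in ancestors of Epsilon)
Deepest common ancestor (LCA) = Zeta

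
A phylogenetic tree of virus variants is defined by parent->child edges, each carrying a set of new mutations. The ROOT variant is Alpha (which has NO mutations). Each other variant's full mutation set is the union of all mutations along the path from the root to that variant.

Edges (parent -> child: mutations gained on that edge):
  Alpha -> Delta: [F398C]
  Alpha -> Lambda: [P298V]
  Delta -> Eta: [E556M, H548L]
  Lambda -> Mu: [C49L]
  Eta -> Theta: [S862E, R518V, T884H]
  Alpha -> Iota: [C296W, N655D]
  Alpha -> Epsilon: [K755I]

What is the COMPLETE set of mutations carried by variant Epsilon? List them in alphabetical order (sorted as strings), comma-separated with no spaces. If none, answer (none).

At Alpha: gained [] -> total []
At Epsilon: gained ['K755I'] -> total ['K755I']

Answer: K755I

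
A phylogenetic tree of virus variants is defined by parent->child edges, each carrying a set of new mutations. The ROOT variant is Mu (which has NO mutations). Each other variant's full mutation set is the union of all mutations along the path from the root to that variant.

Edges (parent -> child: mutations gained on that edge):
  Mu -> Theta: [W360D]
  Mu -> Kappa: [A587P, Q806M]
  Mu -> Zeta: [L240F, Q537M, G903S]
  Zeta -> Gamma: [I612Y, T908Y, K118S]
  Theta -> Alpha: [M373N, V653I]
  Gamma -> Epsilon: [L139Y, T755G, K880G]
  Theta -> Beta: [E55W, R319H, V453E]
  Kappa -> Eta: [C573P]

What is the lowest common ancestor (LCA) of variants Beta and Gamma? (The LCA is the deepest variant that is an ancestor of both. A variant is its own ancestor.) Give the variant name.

Path from root to Beta: Mu -> Theta -> Beta
  ancestors of Beta: {Mu, Theta, Beta}
Path from root to Gamma: Mu -> Zeta -> Gamma
  ancestors of Gamma: {Mu, Zeta, Gamma}
Common ancestors: {Mu}
Walk up from Gamma: Gamma (not in ancestors of Beta), Zeta (not in ancestors of Beta), Mu (in ancestors of Beta)
Deepest common ancestor (LCA) = Mu

Answer: Mu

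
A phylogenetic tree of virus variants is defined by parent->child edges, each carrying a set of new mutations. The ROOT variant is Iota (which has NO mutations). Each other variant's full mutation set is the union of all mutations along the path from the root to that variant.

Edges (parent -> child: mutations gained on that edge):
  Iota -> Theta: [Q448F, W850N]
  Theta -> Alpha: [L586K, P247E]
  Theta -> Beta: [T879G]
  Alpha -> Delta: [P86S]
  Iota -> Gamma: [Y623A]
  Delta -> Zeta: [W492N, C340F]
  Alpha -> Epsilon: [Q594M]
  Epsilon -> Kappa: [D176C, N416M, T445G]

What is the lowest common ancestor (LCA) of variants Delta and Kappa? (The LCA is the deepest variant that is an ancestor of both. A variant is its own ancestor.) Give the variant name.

Answer: Alpha

Derivation:
Path from root to Delta: Iota -> Theta -> Alpha -> Delta
  ancestors of Delta: {Iota, Theta, Alpha, Delta}
Path from root to Kappa: Iota -> Theta -> Alpha -> Epsilon -> Kappa
  ancestors of Kappa: {Iota, Theta, Alpha, Epsilon, Kappa}
Common ancestors: {Iota, Theta, Alpha}
Walk up from Kappa: Kappa (not in ancestors of Delta), Epsilon (not in ancestors of Delta), Alpha (in ancestors of Delta), Theta (in ancestors of Delta), Iota (in ancestors of Delta)
Deepest common ancestor (LCA) = Alpha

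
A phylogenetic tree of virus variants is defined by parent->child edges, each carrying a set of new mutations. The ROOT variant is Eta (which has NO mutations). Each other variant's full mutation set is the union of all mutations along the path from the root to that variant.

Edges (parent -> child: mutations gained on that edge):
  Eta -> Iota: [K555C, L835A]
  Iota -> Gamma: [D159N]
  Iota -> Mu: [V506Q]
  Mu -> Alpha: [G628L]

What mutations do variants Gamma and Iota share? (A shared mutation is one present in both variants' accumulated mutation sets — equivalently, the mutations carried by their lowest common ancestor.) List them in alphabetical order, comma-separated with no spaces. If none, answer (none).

Accumulating mutations along path to Gamma:
  At Eta: gained [] -> total []
  At Iota: gained ['K555C', 'L835A'] -> total ['K555C', 'L835A']
  At Gamma: gained ['D159N'] -> total ['D159N', 'K555C', 'L835A']
Mutations(Gamma) = ['D159N', 'K555C', 'L835A']
Accumulating mutations along path to Iota:
  At Eta: gained [] -> total []
  At Iota: gained ['K555C', 'L835A'] -> total ['K555C', 'L835A']
Mutations(Iota) = ['K555C', 'L835A']
Intersection: ['D159N', 'K555C', 'L835A'] ∩ ['K555C', 'L835A'] = ['K555C', 'L835A']

Answer: K555C,L835A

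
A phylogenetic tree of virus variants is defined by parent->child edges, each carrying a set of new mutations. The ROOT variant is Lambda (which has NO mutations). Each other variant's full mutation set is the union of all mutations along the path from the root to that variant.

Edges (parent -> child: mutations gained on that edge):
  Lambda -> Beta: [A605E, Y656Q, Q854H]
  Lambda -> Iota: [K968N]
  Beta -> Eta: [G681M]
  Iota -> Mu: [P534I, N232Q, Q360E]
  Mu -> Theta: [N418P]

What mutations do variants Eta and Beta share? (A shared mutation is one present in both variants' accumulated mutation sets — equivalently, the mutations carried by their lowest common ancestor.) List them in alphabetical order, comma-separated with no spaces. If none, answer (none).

Answer: A605E,Q854H,Y656Q

Derivation:
Accumulating mutations along path to Eta:
  At Lambda: gained [] -> total []
  At Beta: gained ['A605E', 'Y656Q', 'Q854H'] -> total ['A605E', 'Q854H', 'Y656Q']
  At Eta: gained ['G681M'] -> total ['A605E', 'G681M', 'Q854H', 'Y656Q']
Mutations(Eta) = ['A605E', 'G681M', 'Q854H', 'Y656Q']
Accumulating mutations along path to Beta:
  At Lambda: gained [] -> total []
  At Beta: gained ['A605E', 'Y656Q', 'Q854H'] -> total ['A605E', 'Q854H', 'Y656Q']
Mutations(Beta) = ['A605E', 'Q854H', 'Y656Q']
Intersection: ['A605E', 'G681M', 'Q854H', 'Y656Q'] ∩ ['A605E', 'Q854H', 'Y656Q'] = ['A605E', 'Q854H', 'Y656Q']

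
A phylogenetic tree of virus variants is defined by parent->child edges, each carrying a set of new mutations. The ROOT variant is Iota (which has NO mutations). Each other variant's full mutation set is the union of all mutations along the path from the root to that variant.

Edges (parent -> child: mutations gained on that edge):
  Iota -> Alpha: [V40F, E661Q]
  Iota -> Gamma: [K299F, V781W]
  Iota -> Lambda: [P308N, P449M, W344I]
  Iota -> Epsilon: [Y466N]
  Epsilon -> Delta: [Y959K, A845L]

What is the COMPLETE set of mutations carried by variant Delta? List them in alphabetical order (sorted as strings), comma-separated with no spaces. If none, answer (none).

At Iota: gained [] -> total []
At Epsilon: gained ['Y466N'] -> total ['Y466N']
At Delta: gained ['Y959K', 'A845L'] -> total ['A845L', 'Y466N', 'Y959K']

Answer: A845L,Y466N,Y959K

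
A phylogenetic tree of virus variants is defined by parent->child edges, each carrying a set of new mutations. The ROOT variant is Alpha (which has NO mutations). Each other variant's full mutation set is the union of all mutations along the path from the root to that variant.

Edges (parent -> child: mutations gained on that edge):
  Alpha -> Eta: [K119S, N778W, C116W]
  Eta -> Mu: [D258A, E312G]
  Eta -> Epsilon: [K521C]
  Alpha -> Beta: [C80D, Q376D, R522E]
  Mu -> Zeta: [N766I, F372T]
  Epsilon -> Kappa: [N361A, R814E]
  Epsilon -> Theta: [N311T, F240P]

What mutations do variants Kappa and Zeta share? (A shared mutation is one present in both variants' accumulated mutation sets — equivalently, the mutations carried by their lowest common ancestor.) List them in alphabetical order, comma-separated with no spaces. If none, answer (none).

Accumulating mutations along path to Kappa:
  At Alpha: gained [] -> total []
  At Eta: gained ['K119S', 'N778W', 'C116W'] -> total ['C116W', 'K119S', 'N778W']
  At Epsilon: gained ['K521C'] -> total ['C116W', 'K119S', 'K521C', 'N778W']
  At Kappa: gained ['N361A', 'R814E'] -> total ['C116W', 'K119S', 'K521C', 'N361A', 'N778W', 'R814E']
Mutations(Kappa) = ['C116W', 'K119S', 'K521C', 'N361A', 'N778W', 'R814E']
Accumulating mutations along path to Zeta:
  At Alpha: gained [] -> total []
  At Eta: gained ['K119S', 'N778W', 'C116W'] -> total ['C116W', 'K119S', 'N778W']
  At Mu: gained ['D258A', 'E312G'] -> total ['C116W', 'D258A', 'E312G', 'K119S', 'N778W']
  At Zeta: gained ['N766I', 'F372T'] -> total ['C116W', 'D258A', 'E312G', 'F372T', 'K119S', 'N766I', 'N778W']
Mutations(Zeta) = ['C116W', 'D258A', 'E312G', 'F372T', 'K119S', 'N766I', 'N778W']
Intersection: ['C116W', 'K119S', 'K521C', 'N361A', 'N778W', 'R814E'] ∩ ['C116W', 'D258A', 'E312G', 'F372T', 'K119S', 'N766I', 'N778W'] = ['C116W', 'K119S', 'N778W']

Answer: C116W,K119S,N778W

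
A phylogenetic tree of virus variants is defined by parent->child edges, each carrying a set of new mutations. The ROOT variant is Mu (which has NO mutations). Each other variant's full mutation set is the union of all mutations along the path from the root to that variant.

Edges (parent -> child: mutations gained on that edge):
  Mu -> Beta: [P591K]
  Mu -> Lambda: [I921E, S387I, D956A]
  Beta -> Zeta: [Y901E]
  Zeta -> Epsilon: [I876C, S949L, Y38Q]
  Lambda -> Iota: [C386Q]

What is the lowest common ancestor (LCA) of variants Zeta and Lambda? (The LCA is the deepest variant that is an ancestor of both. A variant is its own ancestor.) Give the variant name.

Path from root to Zeta: Mu -> Beta -> Zeta
  ancestors of Zeta: {Mu, Beta, Zeta}
Path from root to Lambda: Mu -> Lambda
  ancestors of Lambda: {Mu, Lambda}
Common ancestors: {Mu}
Walk up from Lambda: Lambda (not in ancestors of Zeta), Mu (in ancestors of Zeta)
Deepest common ancestor (LCA) = Mu

Answer: Mu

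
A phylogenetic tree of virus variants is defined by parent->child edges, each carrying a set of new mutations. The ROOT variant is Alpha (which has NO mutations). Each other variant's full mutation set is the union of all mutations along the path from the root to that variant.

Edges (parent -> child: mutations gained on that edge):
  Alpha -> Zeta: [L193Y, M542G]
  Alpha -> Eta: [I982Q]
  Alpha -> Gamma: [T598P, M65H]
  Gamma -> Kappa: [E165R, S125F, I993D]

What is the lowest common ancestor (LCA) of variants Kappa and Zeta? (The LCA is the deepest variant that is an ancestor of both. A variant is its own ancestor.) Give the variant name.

Path from root to Kappa: Alpha -> Gamma -> Kappa
  ancestors of Kappa: {Alpha, Gamma, Kappa}
Path from root to Zeta: Alpha -> Zeta
  ancestors of Zeta: {Alpha, Zeta}
Common ancestors: {Alpha}
Walk up from Zeta: Zeta (not in ancestors of Kappa), Alpha (in ancestors of Kappa)
Deepest common ancestor (LCA) = Alpha

Answer: Alpha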